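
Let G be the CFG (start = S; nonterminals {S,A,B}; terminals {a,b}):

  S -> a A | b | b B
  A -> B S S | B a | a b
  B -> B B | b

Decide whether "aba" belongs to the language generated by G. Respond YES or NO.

Convert to CNF:
  S -> T0 A | T1 B | b
  A -> B T0 | B X2 | T0 T1
  B -> B B | b
  T0 -> a
  T1 -> b
  X2 -> S S

Fill CYK table bottom-up:
  T[0,0] 'a' = {T0}  orig:{}
  T[1,1] 'b' = {B,S,T1}  orig:{B,S}
  T[2,2] 'a' = {T0}  orig:{}
  T[0,1] 'ab' = {A}
  T[1,2] 'ba' = {A}
  T[0,2] 'aba' = {S}

S ∈ T[0,2] ⇒ YES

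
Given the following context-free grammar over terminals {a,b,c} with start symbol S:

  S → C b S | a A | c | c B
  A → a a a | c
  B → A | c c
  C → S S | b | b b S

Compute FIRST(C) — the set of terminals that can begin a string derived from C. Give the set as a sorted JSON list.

FIRST sets, iterate to fixpoint:
pass 1:
  A via A→a a a: +{a}
  A via A→c: +{c}
  B via B→A: +{a,c}
  C via C→b: +{b}
  S via S→C b S: +{b}
  S via S→a A: +{a}
  S via S→c: +{c}
  S: {a,b,c}  A: {a,c}  B: {a,c}  C: {b}
pass 2:
  C via C→S S: +{a,c}
  S: {a,b,c}  A: {a,c}  B: {a,c}  C: {a,b,c}
pass 3: (no change)
  S: {a,b,c}  A: {a,c}  B: {a,c}  C: {a,b,c}

FIRST(C) = ["a", "b", "c"]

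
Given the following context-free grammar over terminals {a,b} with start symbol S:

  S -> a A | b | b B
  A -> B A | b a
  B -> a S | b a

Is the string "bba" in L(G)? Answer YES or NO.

Convert to CNF:
  S -> T0 B | T1 A | b
  A -> B A | T0 T1
  B -> T0 T1 | T1 S
  T0 -> b
  T1 -> a

CYK table (by increasing span):
  [0..0]={S,T0}  "b"  orig:{S}
  [1..1]={S,T0}  "b"  orig:{S}
  [2..2]={T1}  "a"  orig:{}
  [0..1]=∅  "bb"
  [1..2]={A,B}  "ba"
  [0..2]={S}  "bba"

S ∈ T[0,2] ⇒ YES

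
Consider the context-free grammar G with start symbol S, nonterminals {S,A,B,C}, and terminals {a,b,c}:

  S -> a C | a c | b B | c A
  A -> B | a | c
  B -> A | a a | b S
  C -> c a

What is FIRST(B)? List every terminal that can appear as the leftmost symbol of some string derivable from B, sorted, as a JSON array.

FIRST sets, iterate to fixpoint:
iter 1:
  A via A→a: +{a}
  A via A→c: +{c}
  B via B→A: +{a,c}
  B via B→b S: +{b}
  C via C→c a: +{c}
  S via S→a C: +{a}
  S via S→b B: +{b}
  S via S→c A: +{c}
  S: {a,b,c}  A: {a,c}  B: {a,b,c}  C: {c}
iter 2:
  A via A→B: +{b}
  S: {a,b,c}  A: {a,b,c}  B: {a,b,c}  C: {c}
iter 3: done
  S: {a,b,c}  A: {a,b,c}  B: {a,b,c}  C: {c}

FIRST(B) = ["a", "b", "c"]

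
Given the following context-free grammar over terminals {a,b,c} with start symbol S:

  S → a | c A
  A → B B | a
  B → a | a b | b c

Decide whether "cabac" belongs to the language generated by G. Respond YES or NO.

CNF form of G:
  S -> T2 A | a
  A -> B B | a
  B -> T0 T1 | T1 T2 | a
  T0 -> a
  T1 -> b
  T2 -> c

CYK fill:
  cell(0,0) c: {T2}  orig:{}
  cell(1,1) a: {A,B,S,T0}  orig:{A,B,S}
  cell(2,2) b: {T1}  orig:{}
  cell(3,3) a: {A,B,S,T0}  orig:{A,B,S}
  cell(4,4) c: {T2}  orig:{}
  cell(0,1) ca: {S}
  cell(1,2) ab: {B}
  cell(2,3) ba: ∅
  cell(3,4) ac: ∅
  cell(0,2) cab: ∅
  cell(1,3) aba: {A}
  cell(2,4) bac: ∅
  cell(0,3) caba: {S}
  cell(1,4) abac: ∅
  cell(0,4) cabac: ∅

S ∉ T[0,4] ⇒ NO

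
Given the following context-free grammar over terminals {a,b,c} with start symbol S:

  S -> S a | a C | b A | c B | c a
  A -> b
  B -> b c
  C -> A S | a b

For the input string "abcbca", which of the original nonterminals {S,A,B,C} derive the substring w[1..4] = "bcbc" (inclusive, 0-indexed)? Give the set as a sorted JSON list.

Convert to CNF:
  S -> S T2 | T0 A | T1 B | T1 T2 | T2 C
  A -> b
  B -> T0 T1
  C -> A S | T2 T0
  T0 -> b
  T1 -> c
  T2 -> a

CYK fill, restricted to cells inside w[1..4]:
  T[1,1] 'b' = {A,T0}  orig:{A}
  T[2,2] 'c' = {T1}  orig:{}
  T[3,3] 'b' = {A,T0}  orig:{A}
  T[4,4] 'c' = {T1}  orig:{}
  T[1,2] 'bc' = {B}
  T[2,3] 'cb' = ∅
  T[3,4] 'bc' = {B}
  T[1,3] 'bcb' = ∅
  T[2,4] 'cbc' = {S}
  T[1,4] 'bcbc' = {C}

Original NTs in T[1,4] deriving "bcbc": ["C"]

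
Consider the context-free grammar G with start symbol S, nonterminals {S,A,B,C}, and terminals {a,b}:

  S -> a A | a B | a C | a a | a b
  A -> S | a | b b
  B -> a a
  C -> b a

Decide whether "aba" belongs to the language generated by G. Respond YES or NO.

Convert to CNF:
  S -> T0 A | T0 B | T0 C | T0 T0 | T0 T1
  A -> T0 A | T0 B | T0 C | T0 T0 | T0 T1 | T1 T1 | a
  B -> T0 T0
  C -> T1 T0
  T0 -> a
  T1 -> b

CYK fill:
  T[0,0] 'a' = {A,T0}  orig:{A}
  T[1,1] 'b' = {T1}  orig:{}
  T[2,2] 'a' = {A,T0}  orig:{A}
  T[0,1] 'ab' = {A,S}
  T[1,2] 'ba' = {C}
  T[0,2] 'aba' = {A,S}

S ∈ T[0,2] ⇒ YES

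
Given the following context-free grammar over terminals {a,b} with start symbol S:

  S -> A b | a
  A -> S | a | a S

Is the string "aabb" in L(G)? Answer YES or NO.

Convert to CNF:
  S -> A T0 | a
  A -> A T0 | T1 S | a
  T0 -> b
  T1 -> a

CYK table (by increasing span):
  cell(0,0) a: {A,S,T1}  orig:{A,S}
  cell(1,1) a: {A,S,T1}  orig:{A,S}
  cell(2,2) b: {T0}  orig:{}
  cell(3,3) b: {T0}  orig:{}
  cell(0,1) aa: {A}
  cell(1,2) ab: {A,S}
  cell(2,3) bb: ∅
  cell(0,2) aab: {A,S}
  cell(1,3) abb: {A,S}
  cell(0,3) aabb: {A,S}

S ∈ T[0,3] ⇒ YES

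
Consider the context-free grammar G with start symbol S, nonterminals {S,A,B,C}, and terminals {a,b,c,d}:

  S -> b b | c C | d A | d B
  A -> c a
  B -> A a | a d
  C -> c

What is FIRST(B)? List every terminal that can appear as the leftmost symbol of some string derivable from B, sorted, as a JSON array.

FIRST iteration:
iter 1:
  A via A→c a: +{c}
  B via B→A a: +{c}
  B via B→a d: +{a}
  C via C→c: +{c}
  S via S→b b: +{b}
  S via S→c C: +{c}
  S via S→d A: +{d}
  FIRST(S)={b,c,d}  FIRST(A)={c}  FIRST(B)={a,c}  FIRST(C)={c}
iter 2: (stable)
  FIRST(S)={b,c,d}  FIRST(A)={c}  FIRST(B)={a,c}  FIRST(C)={c}

FIRST(B) = ["a", "c"]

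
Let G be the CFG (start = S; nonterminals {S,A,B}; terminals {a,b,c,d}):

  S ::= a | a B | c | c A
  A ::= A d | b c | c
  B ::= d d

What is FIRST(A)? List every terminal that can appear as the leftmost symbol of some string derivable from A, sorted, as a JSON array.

Compute FIRST by fixpoint:
pass 1:
  A via A→b c: +{b}
  A via A→c: +{c}
  B via B→d d: +{d}
  S via S→a: +{a}
  S via S→c: +{c}
  FIRST[S]={a,c}  FIRST[A]={b,c}  FIRST[B]={d}
pass 2: (no change)
  FIRST[S]={a,c}  FIRST[A]={b,c}  FIRST[B]={d}

FIRST(A) = ["b", "c"]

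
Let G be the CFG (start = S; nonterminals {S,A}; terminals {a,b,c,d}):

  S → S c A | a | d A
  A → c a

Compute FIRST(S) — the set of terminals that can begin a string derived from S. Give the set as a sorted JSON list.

Compute FIRST by fixpoint:
[1]
  A via A→c a: +{c}
  S via S→a: +{a}
  S via S→d A: +{d}
  S: {a,d}  A: {c}
[2] (stable)
  S: {a,d}  A: {c}

FIRST(S) = ["a", "d"]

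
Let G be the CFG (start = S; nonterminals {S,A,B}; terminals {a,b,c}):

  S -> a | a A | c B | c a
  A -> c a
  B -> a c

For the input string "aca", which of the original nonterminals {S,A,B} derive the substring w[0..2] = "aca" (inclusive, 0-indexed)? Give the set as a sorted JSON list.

Convert to CNF:
  S -> T0 B | T0 T1 | T1 A | a
  A -> T0 T1
  B -> T1 T0
  T0 -> c
  T1 -> a

Fill CYK table bottom-up — only the sub-triangle for w[0..2]:
  cell(0,0) a: {S,T1}  orig:{S}
  cell(1,1) c: {T0}  orig:{}
  cell(2,2) a: {S,T1}  orig:{S}
  cell(0,1) ac: {B}
  cell(1,2) ca: {A,S}
  cell(0,2) aca: {S}

Original NTs in T[0,2] deriving "aca": ["S"]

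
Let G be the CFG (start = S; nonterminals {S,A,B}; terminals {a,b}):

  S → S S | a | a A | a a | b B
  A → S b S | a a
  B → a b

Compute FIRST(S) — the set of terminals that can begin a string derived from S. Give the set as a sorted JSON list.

FIRST iteration:
[1]
  A via A→a a: +{a}
  B via B→a b: +{a}
  S via S→a: +{a}
  S via S→b B: +{b}
  FIRST[S]={a,b}  FIRST[A]={a}  FIRST[B]={a}
[2]
  A via A→S b S: +{b}
  FIRST[S]={a,b}  FIRST[A]={a,b}  FIRST[B]={a}
[3] done
  FIRST[S]={a,b}  FIRST[A]={a,b}  FIRST[B]={a}

FIRST(S) = ["a", "b"]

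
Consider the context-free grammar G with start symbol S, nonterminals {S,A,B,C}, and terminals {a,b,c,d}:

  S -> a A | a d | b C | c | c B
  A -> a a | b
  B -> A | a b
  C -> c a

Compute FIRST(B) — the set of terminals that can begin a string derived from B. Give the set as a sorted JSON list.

FIRST sets, iterate to fixpoint:
pass 1:
  A via A→a a: +{a}
  A via A→b: +{b}
  B via B→A: +{a,b}
  C via C→c a: +{c}
  S via S→a A: +{a}
  S via S→b C: +{b}
  S via S→c: +{c}
  FIRST[S]={a,b,c}  FIRST[A]={a,b}  FIRST[B]={a,b}  FIRST[C]={c}
pass 2: — fixpoint
  FIRST[S]={a,b,c}  FIRST[A]={a,b}  FIRST[B]={a,b}  FIRST[C]={c}

FIRST(B) = ["a", "b"]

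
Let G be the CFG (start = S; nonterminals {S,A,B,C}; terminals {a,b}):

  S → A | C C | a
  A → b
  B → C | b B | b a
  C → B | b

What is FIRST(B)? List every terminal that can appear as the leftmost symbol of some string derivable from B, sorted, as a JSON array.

FIRST iteration:
[1]
  A via A→b: +{b}
  B via B→b B: +{b}
  C via C→B: +{b}
  S via S→A: +{b}
  S via S→a: +{a}
  FIRST(S)={a,b}  FIRST(A)={b}  FIRST(B)={b}  FIRST(C)={b}
[2] (no change)
  FIRST(S)={a,b}  FIRST(A)={b}  FIRST(B)={b}  FIRST(C)={b}

FIRST(B) = ["b"]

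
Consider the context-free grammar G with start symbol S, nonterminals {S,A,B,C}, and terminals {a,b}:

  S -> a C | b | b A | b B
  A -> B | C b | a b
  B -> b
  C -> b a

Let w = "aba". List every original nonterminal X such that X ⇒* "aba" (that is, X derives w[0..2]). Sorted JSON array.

CNF form of G:
  S -> T0 A | T0 B | T1 C | b
  A -> C T0 | T1 T0 | b
  B -> b
  C -> T0 T1
  T0 -> b
  T1 -> a

CYK fill — only the sub-triangle for w[0..2]:
  cell(0,0) a: {T1}  orig:{}
  cell(1,1) b: {A,B,S,T0}  orig:{A,B,S}
  cell(2,2) a: {T1}  orig:{}
  cell(0,1) ab: {A}
  cell(1,2) ba: {C}
  cell(0,2) aba: {S}

Original NTs in T[0,2] deriving "aba": ["S"]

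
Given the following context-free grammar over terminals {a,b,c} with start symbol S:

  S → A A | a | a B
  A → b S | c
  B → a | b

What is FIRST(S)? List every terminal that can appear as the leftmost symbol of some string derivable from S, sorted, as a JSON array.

Compute FIRST by fixpoint:
pass 1:
  A via A→b S: +{b}
  A via A→c: +{c}
  B via B→a: +{a}
  B via B→b: +{b}
  S via S→A A: +{b,c}
  S via S→a: +{a}
  S: {a,b,c}  A: {b,c}  B: {a,b}
pass 2: — fixpoint
  S: {a,b,c}  A: {b,c}  B: {a,b}

FIRST(S) = ["a", "b", "c"]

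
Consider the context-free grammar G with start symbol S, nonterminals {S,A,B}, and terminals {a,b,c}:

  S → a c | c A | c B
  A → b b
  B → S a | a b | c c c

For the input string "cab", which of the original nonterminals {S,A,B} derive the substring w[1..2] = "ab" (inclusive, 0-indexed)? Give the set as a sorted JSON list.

CNF form of G:
  S -> T1 T2 | T2 A | T2 B
  A -> T0 T0
  B -> S T1 | T1 T0 | T2 X3
  T0 -> b
  T1 -> a
  T2 -> c
  X3 -> T2 T2

CYK fill, restricted to cells inside w[1..2]:
  [1..1]={T1}  "a"  orig:{}
  [2..2]={T0}  "b"  orig:{}
  [1..2]={B}  "ab"

Original NTs in T[1,2] deriving "ab": ["B"]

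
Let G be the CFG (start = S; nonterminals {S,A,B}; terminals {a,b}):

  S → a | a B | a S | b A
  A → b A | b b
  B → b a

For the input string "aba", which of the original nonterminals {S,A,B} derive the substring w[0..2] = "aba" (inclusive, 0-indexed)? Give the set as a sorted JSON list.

Convert to CNF:
  S -> T0 A | T1 B | T1 S | a
  A -> T0 A | T0 T0
  B -> T0 T1
  T0 -> b
  T1 -> a

Fill CYK table bottom-up (cells [i..j] with 0 ≤ i ≤ j ≤ 2 only):
  T[0,0] 'a' = {S,T1}  orig:{S}
  T[1,1] 'b' = {T0}  orig:{}
  T[2,2] 'a' = {S,T1}  orig:{S}
  T[0,1] 'ab' = ∅
  T[1,2] 'ba' = {B}
  T[0,2] 'aba' = {S}

Original NTs in T[0,2] deriving "aba": ["S"]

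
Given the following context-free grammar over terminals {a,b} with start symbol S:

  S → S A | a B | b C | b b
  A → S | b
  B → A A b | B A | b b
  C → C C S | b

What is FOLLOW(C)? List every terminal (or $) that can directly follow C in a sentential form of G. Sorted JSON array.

FIRST sets, iterate to fixpoint:
pass 1:
  A via A→b: +{b}
  B via B→A A b: +{b}
  C via C→b: +{b}
  S via S→a B: +{a}
  S via S→b C: +{b}
  FIRST[S]={a,b}  FIRST[A]={b}  FIRST[B]={b}  FIRST[C]={b}
pass 2:
  A via A→S: +{a}
  B via B→A A b: +{a}
  FIRST[S]={a,b}  FIRST[A]={a,b}  FIRST[B]={a,b}  FIRST[C]={b}
pass 3: (stable)
  FIRST[S]={a,b}  FIRST[A]={a,b}  FIRST[B]={a,b}  FIRST[C]={b}

FOLLOW iteration:
seed FOLLOW(S) with $
iter 1:
  B→A A b: FOLLOW(A) ⊇ FIRST(A) = {a,b}; new: +{a,b}
  B→B A: FOLLOW(B) ⊇ FIRST(A) = {a,b}; new: +{a,b}
  C→C C S: FOLLOW(C) ⊇ FIRST(C) = {b}; new: +{b}
  C→C C S: FOLLOW(C) ⊇ FIRST(S) = {a,b}; new: +{a}
  C→C C S: FOLLOW(S) ⊇ FOLLOW(C) ⊇ {a,b}; new: +{a,b}
  S→S A: FOLLOW(A) ⊇ FOLLOW(S) ⊇ {$,a,b}; new: +{$}
  S→a B: FOLLOW(B) ⊇ FOLLOW(S) ⊇ {$,a,b}; new: +{$}
  S→b C: FOLLOW(C) ⊇ FOLLOW(S) ⊇ {$,a,b}; new: +{$}
  S: {$,a,b}  A: {$,a,b}  B: {$,a,b}  C: {$,a,b}
iter 2: done
  S: {$,a,b}  A: {$,a,b}  B: {$,a,b}  C: {$,a,b}

FOLLOW(C) = ["$", "a", "b"]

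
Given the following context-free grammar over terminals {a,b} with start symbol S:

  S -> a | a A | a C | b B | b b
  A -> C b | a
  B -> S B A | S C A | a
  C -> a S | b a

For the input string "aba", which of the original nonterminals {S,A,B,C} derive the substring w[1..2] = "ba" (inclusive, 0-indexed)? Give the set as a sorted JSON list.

Convert to CNF:
  S -> T0 B | T0 T0 | T1 A | T1 C | a
  A -> C T0 | a
  B -> S X2 | S X3 | a
  C -> T0 T1 | T1 S
  T0 -> b
  T1 -> a
  X2 -> B A
  X3 -> C A

CYK fill — only the sub-triangle for w[1..2]:
  T[1,1] 'b' = {T0}  orig:{}
  T[2,2] 'a' = {A,B,S,T1}  orig:{A,B,S}
  T[1,2] 'ba' = {C,S}

Original NTs in T[1,2] deriving "ba": ["C", "S"]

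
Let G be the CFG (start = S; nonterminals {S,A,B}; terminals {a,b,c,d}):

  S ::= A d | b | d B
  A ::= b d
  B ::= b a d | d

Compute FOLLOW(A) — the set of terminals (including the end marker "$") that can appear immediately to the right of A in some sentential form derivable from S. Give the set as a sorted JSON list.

FIRST iteration:
iter 1:
  A via A→b d: +{b}
  B via B→b a d: +{b}
  B via B→d: +{d}
  S via S→A d: +{b}
  S via S→d B: +{d}
  S: {b,d}  A: {b}  B: {b,d}
iter 2: (no change)
  S: {b,d}  A: {b}  B: {b,d}

FOLLOW sets:
initialize: $ ∈ FOLLOW(S)
[1]
  S→A d: FOLLOW(A) ⊇ FIRST(d) = {d}; new: +{d}
  S→d B: FOLLOW(B) ⊇ FOLLOW(S) ⊇ {$}; new: +{$}
  S: {$}  A: {d}  B: {$}
[2] done
  S: {$}  A: {d}  B: {$}

FOLLOW(A) = ["d"]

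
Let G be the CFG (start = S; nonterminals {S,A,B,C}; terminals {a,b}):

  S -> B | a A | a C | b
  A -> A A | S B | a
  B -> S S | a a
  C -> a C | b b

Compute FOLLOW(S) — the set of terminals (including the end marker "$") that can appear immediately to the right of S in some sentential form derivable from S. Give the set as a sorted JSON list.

FIRST sets, iterate to fixpoint:
iter 1:
  A via A→a: +{a}
  B via B→a a: +{a}
  C via C→a C: +{a}
  C via C→b b: +{b}
  S via S→B: +{a}
  S via S→b: +{b}
  FIRST(S)={a,b}  FIRST(A)={a}  FIRST(B)={a}  FIRST(C)={a,b}
iter 2:
  A via A→S B: +{b}
  B via B→S S: +{b}
  FIRST(S)={a,b}  FIRST(A)={a,b}  FIRST(B)={a,b}  FIRST(C)={a,b}
iter 3: (stable)
  FIRST(S)={a,b}  FIRST(A)={a,b}  FIRST(B)={a,b}  FIRST(C)={a,b}

Compute FOLLOW by fixpoint:
seed FOLLOW(S) with $
pass 1:
  A→A A: FOLLOW(A) ⊇ FIRST(A) = {a,b}; new: +{a,b}
  A→S B: FOLLOW(S) ⊇ FIRST(B) = {a,b}; new: +{a,b}
  A→S B: FOLLOW(B) ⊇ FOLLOW(A) ⊇ {a,b}; new: +{a,b}
  S→B: FOLLOW(B) ⊇ FOLLOW(S) ⊇ {$,a,b}; new: +{$}
  S→a A: FOLLOW(A) ⊇ FOLLOW(S) ⊇ {$,a,b}; new: +{$}
  S→a C: FOLLOW(C) ⊇ FOLLOW(S) ⊇ {$,a,b}; new: +{$,a,b}
  FOLLOW(S)={$,a,b}  FOLLOW(A)={$,a,b}  FOLLOW(B)={$,a,b}  FOLLOW(C)={$,a,b}
pass 2: done
  FOLLOW(S)={$,a,b}  FOLLOW(A)={$,a,b}  FOLLOW(B)={$,a,b}  FOLLOW(C)={$,a,b}

FOLLOW(S) = ["$", "a", "b"]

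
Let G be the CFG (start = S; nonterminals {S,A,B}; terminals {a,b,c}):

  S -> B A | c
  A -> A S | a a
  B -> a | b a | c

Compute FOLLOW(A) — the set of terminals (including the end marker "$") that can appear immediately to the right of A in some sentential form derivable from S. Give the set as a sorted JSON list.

Compute FIRST by fixpoint:
round 1:
  A via A→a a: +{a}
  B via B→a: +{a}
  B via B→b a: +{b}
  B via B→c: +{c}
  S via S→B A: +{a,b,c}
  FIRST(S)={a,b,c}  FIRST(A)={a}  FIRST(B)={a,b,c}
round 2: — fixpoint
  FIRST(S)={a,b,c}  FIRST(A)={a}  FIRST(B)={a,b,c}

FOLLOW sets:
seed FOLLOW(S) with $
round 1:
  A→A S: FOLLOW(A) ⊇ FIRST(S) = {a,b,c}; new: +{a,b,c}
  A→A S: FOLLOW(S) ⊇ FOLLOW(A) ⊇ {a,b,c}; new: +{a,b,c}
  S→B A: FOLLOW(B) ⊇ FIRST(A) = {a}; new: +{a}
  S→B A: FOLLOW(A) ⊇ FOLLOW(S) ⊇ {$,a,b,c}; new: +{$}
  FOLLOW(S)={$,a,b,c}  FOLLOW(A)={$,a,b,c}  FOLLOW(B)={a}
round 2: (stable)
  FOLLOW(S)={$,a,b,c}  FOLLOW(A)={$,a,b,c}  FOLLOW(B)={a}

FOLLOW(A) = ["$", "a", "b", "c"]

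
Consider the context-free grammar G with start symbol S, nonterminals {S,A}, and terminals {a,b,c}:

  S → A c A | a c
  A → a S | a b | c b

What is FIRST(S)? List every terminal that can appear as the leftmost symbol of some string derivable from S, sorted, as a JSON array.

FIRST sets, iterate to fixpoint:
[1]
  A via A→a S: +{a}
  A via A→c b: +{c}
  S via S→A c A: +{a,c}
  FIRST[S]={a,c}  FIRST[A]={a,c}
[2] (no change)
  FIRST[S]={a,c}  FIRST[A]={a,c}

FIRST(S) = ["a", "c"]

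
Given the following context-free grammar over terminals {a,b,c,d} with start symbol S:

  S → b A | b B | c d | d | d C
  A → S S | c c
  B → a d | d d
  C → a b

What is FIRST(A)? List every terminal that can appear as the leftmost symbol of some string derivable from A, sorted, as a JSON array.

Compute FIRST by fixpoint:
[1]
  A via A→c c: +{c}
  B via B→a d: +{a}
  B via B→d d: +{d}
  C via C→a b: +{a}
  S via S→b A: +{b}
  S via S→c d: +{c}
  S via S→d: +{d}
  S: {b,c,d}  A: {c}  B: {a,d}  C: {a}
[2]
  A via A→S S: +{b,d}
  S: {b,c,d}  A: {b,c,d}  B: {a,d}  C: {a}
[3] (no change)
  S: {b,c,d}  A: {b,c,d}  B: {a,d}  C: {a}

FIRST(A) = ["b", "c", "d"]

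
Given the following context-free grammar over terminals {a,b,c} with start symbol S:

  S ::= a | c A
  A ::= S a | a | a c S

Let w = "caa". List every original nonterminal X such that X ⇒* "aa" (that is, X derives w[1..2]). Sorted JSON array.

CNF form of G:
  S -> T1 A | a
  A -> S T0 | T0 X2 | a
  T0 -> a
  T1 -> c
  X2 -> T1 S

CYK fill — only the sub-triangle for w[1..2]:
  [1..1]={A,S,T0}  "a"  orig:{A,S}
  [2..2]={A,S,T0}  "a"  orig:{A,S}
  [1..2]={A}  "aa"

Original NTs in T[1,2] deriving "aa": ["A"]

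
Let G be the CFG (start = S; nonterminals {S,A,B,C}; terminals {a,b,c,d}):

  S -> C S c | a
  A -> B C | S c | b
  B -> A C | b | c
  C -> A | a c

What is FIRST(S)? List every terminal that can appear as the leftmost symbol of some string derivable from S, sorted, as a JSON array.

FIRST iteration:
round 1:
  A via A→b: +{b}
  B via B→A C: +{b}
  B via B→c: +{c}
  C via C→A: +{b}
  C via C→a c: +{a}
  S via S→C S c: +{a,b}
  FIRST[S]={a,b}  FIRST[A]={b}  FIRST[B]={b,c}  FIRST[C]={a,b}
round 2:
  A via A→B C: +{c}
  A via A→S c: +{a}
  B via B→A C: +{a}
  C via C→A: +{c}
  S via S→C S c: +{c}
  FIRST[S]={a,b,c}  FIRST[A]={a,b,c}  FIRST[B]={a,b,c}  FIRST[C]={a,b,c}
round 3: — fixpoint
  FIRST[S]={a,b,c}  FIRST[A]={a,b,c}  FIRST[B]={a,b,c}  FIRST[C]={a,b,c}

FIRST(S) = ["a", "b", "c"]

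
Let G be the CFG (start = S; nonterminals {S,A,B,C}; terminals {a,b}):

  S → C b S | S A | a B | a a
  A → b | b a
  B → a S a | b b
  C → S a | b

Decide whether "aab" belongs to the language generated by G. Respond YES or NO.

CNF form of G:
  S -> C X3 | S A | T1 B | T1 T1
  A -> T0 T1 | b
  B -> T0 T0 | T1 X2
  C -> S T1 | b
  T0 -> b
  T1 -> a
  X2 -> S T1
  X3 -> T0 S

CYK table (by increasing span):
  T[0,0] 'a' = {T1}  orig:{}
  T[1,1] 'a' = {T1}  orig:{}
  T[2,2] 'b' = {A,C,T0}  orig:{A,C}
  T[0,1] 'aa' = {S}
  T[1,2] 'ab' = ∅
  T[0,2] 'aab' = {S}

S ∈ T[0,2] ⇒ YES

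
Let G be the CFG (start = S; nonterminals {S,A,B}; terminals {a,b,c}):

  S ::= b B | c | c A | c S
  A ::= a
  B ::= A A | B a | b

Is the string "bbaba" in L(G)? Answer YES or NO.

Convert to CNF:
  S -> T1 B | T2 A | T2 S | c
  A -> a
  B -> A A | B T0 | b
  T0 -> a
  T1 -> b
  T2 -> c

CYK table (by increasing span):
  T[0,0] 'b' = {B,T1}  orig:{B}
  T[1,1] 'b' = {B,T1}  orig:{B}
  T[2,2] 'a' = {A,T0}  orig:{A}
  T[3,3] 'b' = {B,T1}  orig:{B}
  T[4,4] 'a' = {A,T0}  orig:{A}
  T[0,1] 'bb' = {S}
  T[1,2] 'ba' = {B}
  T[2,3] 'ab' = ∅
  T[3,4] 'ba' = {B}
  T[0,2] 'bba' = {S}
  T[1,3] 'bab' = ∅
  T[2,4] 'aba' = ∅
  T[0,3] 'bbab' = ∅
  T[1,4] 'baba' = ∅
  T[0,4] 'bbaba' = ∅

S ∉ T[0,4] ⇒ NO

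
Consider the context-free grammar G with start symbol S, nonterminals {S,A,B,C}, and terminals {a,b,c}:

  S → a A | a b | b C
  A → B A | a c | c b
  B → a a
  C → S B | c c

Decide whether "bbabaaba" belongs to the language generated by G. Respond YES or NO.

Convert to CNF:
  S -> T0 A | T0 T2 | T2 C
  A -> B A | T0 T1 | T1 T2
  B -> T0 T0
  C -> S B | T1 T1
  T0 -> a
  T1 -> c
  T2 -> b

CYK fill:
  T[0,0] 'b' = {T2}  orig:{}
  T[1,1] 'b' = {T2}  orig:{}
  T[2,2] 'a' = {T0}  orig:{}
  T[3,3] 'b' = {T2}  orig:{}
  T[4,4] 'a' = {T0}  orig:{}
  T[5,5] 'a' = {T0}  orig:{}
  T[6,6] 'b' = {T2}  orig:{}
  T[7,7] 'a' = {T0}  orig:{}
  T[0,1] 'bb' = ∅
  T[1,2] 'ba' = ∅
  T[2,3] 'ab' = {S}
  T[3,4] 'ba' = ∅
  T[4,5] 'aa' = {B}
  T[5,6] 'ab' = {S}
  T[6,7] 'ba' = ∅
  T[0,2] 'bba' = ∅
  T[1,3] 'bab' = ∅
  T[2,4] 'aba' = ∅
  T[3,5] 'baa' = ∅
  T[4,6] 'aab' = ∅
  T[5,7] 'aba' = ∅
  T[0,3] 'bbab' = ∅
  T[1,4] 'baba' = ∅
  T[2,5] 'abaa' = {C}
  T[3,6] 'baab' = ∅
  T[4,7] 'aaba' = ∅
  T[0,4] 'bbaba' = ∅
  T[1,5] 'babaa' = {S}
  T[2,6] 'abaab' = ∅
  T[3,7] 'baaba' = ∅
  T[0,5] 'bbabaa' = ∅
  T[1,6] 'babaab' = ∅
  T[2,7] 'abaaba' = ∅
  T[0,6] 'bbabaab' = ∅
  T[1,7] 'babaaba' = ∅
  T[0,7] 'bbabaaba' = ∅

S ∉ T[0,7] ⇒ NO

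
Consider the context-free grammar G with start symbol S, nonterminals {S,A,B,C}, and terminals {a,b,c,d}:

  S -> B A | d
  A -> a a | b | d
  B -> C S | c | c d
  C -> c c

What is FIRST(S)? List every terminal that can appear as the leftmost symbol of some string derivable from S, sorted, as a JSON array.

Compute FIRST by fixpoint:
round 1:
  A via A→a a: +{a}
  A via A→b: +{b}
  A via A→d: +{d}
  B via B→c: +{c}
  C via C→c c: +{c}
  S via S→B A: +{c}
  S via S→d: +{d}
  FIRST[S]={c,d}  FIRST[A]={a,b,d}  FIRST[B]={c}  FIRST[C]={c}
round 2: — fixpoint
  FIRST[S]={c,d}  FIRST[A]={a,b,d}  FIRST[B]={c}  FIRST[C]={c}

FIRST(S) = ["c", "d"]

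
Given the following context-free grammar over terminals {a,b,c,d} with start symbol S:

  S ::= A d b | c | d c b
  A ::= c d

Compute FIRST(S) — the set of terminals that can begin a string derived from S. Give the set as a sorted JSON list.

FIRST iteration:
pass 1:
  A via A→c d: +{c}
  S via S→A d b: +{c}
  S via S→d c b: +{d}
  FIRST(S)={c,d}  FIRST(A)={c}
pass 2: (stable)
  FIRST(S)={c,d}  FIRST(A)={c}

FIRST(S) = ["c", "d"]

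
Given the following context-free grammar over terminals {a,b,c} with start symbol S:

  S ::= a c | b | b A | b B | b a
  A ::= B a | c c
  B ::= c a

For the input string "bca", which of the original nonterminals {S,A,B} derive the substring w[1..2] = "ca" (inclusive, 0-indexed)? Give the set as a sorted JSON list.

CNF form of G:
  S -> T0 T1 | T2 A | T2 B | T2 T0 | b
  A -> B T0 | T1 T1
  B -> T1 T0
  T0 -> a
  T1 -> c
  T2 -> b

CYK fill (cells [i..j] with 1 ≤ i ≤ j ≤ 2 only):
  T[1,1] 'c' = {T1}  orig:{}
  T[2,2] 'a' = {T0}  orig:{}
  T[1,2] 'ca' = {B}

Original NTs in T[1,2] deriving "ca": ["B"]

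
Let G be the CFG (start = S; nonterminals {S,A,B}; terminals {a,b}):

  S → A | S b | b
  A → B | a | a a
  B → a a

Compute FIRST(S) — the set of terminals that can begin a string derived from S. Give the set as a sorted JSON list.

Compute FIRST by fixpoint:
iter 1:
  A via A→a: +{a}
  B via B→a a: +{a}
  S via S→A: +{a}
  S via S→b: +{b}
  FIRST[S]={a,b}  FIRST[A]={a}  FIRST[B]={a}
iter 2: done
  FIRST[S]={a,b}  FIRST[A]={a}  FIRST[B]={a}

FIRST(S) = ["a", "b"]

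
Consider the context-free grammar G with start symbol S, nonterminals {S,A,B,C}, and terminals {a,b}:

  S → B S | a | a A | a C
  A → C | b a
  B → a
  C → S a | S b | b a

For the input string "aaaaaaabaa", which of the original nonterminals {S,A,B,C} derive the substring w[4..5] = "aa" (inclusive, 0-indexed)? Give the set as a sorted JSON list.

Convert to CNF:
  S -> B S | T0 A | T0 C | a
  A -> S T0 | S T1 | T1 T0
  B -> a
  C -> S T0 | S T1 | T1 T0
  T0 -> a
  T1 -> b

Fill CYK table bottom-up (cells [i..j] with 4 ≤ i ≤ j ≤ 5 only):
  cell(4,4) a: {B,S,T0}  orig:{B,S}
  cell(5,5) a: {B,S,T0}  orig:{B,S}
  cell(4,5) aa: {A,C,S}

Original NTs in T[4,5] deriving "aa": ["A", "C", "S"]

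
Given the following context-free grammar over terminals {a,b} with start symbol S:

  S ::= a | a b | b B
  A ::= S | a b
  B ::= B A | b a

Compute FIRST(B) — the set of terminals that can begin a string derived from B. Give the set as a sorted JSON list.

Compute FIRST by fixpoint:
[1]
  A via A→a b: +{a}
  B via B→b a: +{b}
  S via S→a: +{a}
  S via S→b B: +{b}
  FIRST[S]={a,b}  FIRST[A]={a}  FIRST[B]={b}
[2]
  A via A→S: +{b}
  FIRST[S]={a,b}  FIRST[A]={a,b}  FIRST[B]={b}
[3] (no change)
  FIRST[S]={a,b}  FIRST[A]={a,b}  FIRST[B]={b}

FIRST(B) = ["b"]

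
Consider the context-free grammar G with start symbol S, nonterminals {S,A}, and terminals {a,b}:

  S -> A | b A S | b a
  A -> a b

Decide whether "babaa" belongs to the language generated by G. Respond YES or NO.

Convert to CNF:
  S -> T0 T1 | T1 T0 | T1 X2
  A -> T0 T1
  T0 -> a
  T1 -> b
  X2 -> A S

Fill CYK table bottom-up:
  T[0,0] 'b' = {T1}  orig:{}
  T[1,1] 'a' = {T0}  orig:{}
  T[2,2] 'b' = {T1}  orig:{}
  T[3,3] 'a' = {T0}  orig:{}
  T[4,4] 'a' = {T0}  orig:{}
  T[0,1] 'ba' = {S}
  T[1,2] 'ab' = {A,S}
  T[2,3] 'ba' = {S}
  T[3,4] 'aa' = ∅
  T[0,2] 'bab' = ∅
  T[1,3] 'aba' = ∅
  T[2,4] 'baa' = ∅
  T[0,3] 'baba' = ∅
  T[1,4] 'abaa' = ∅
  T[0,4] 'babaa' = ∅

S ∉ T[0,4] ⇒ NO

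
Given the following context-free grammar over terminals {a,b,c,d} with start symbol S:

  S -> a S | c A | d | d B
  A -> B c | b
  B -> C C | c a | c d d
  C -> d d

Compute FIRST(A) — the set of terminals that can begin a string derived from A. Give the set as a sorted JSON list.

Compute FIRST by fixpoint:
[1]
  A via A→b: +{b}
  B via B→c a: +{c}
  C via C→d d: +{d}
  S via S→a S: +{a}
  S via S→c A: +{c}
  S via S→d: +{d}
  FIRST[S]={a,c,d}  FIRST[A]={b}  FIRST[B]={c}  FIRST[C]={d}
[2]
  A via A→B c: +{c}
  B via B→C C: +{d}
  FIRST[S]={a,c,d}  FIRST[A]={b,c}  FIRST[B]={c,d}  FIRST[C]={d}
[3]
  A via A→B c: +{d}
  FIRST[S]={a,c,d}  FIRST[A]={b,c,d}  FIRST[B]={c,d}  FIRST[C]={d}
[4] done
  FIRST[S]={a,c,d}  FIRST[A]={b,c,d}  FIRST[B]={c,d}  FIRST[C]={d}

FIRST(A) = ["b", "c", "d"]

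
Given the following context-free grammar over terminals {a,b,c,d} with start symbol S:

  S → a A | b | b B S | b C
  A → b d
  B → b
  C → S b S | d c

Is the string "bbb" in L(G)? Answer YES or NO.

Convert to CNF:
  S -> T0 C | T0 X5 | T3 A | b
  A -> T0 T1
  B -> b
  C -> S X4 | T1 T2
  T0 -> b
  T1 -> d
  T2 -> c
  T3 -> a
  X4 -> T0 S
  X5 -> B S

CYK table (by increasing span):
  [0..0]={B,S,T0}  "b"  orig:{B,S}
  [1..1]={B,S,T0}  "b"  orig:{B,S}
  [2..2]={B,S,T0}  "b"  orig:{B,S}
  [0..1]={X4,X5}  "bb"  orig:{}
  [1..2]={X4,X5}  "bb"  orig:{}
  [0..2]={C,S}  "bbb"

S ∈ T[0,2] ⇒ YES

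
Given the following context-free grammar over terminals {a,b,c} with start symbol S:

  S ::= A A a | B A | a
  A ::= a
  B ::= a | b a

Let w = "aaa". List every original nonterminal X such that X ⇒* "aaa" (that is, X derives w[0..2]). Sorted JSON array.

Convert to CNF:
  S -> A X2 | B A | a
  A -> a
  B -> T0 T1 | a
  T0 -> b
  T1 -> a
  X2 -> A T1

CYK table (by increasing span) (cells [i..j] with 0 ≤ i ≤ j ≤ 2 only):
  T[0,0] 'a' = {A,B,S,T1}  orig:{A,B,S}
  T[1,1] 'a' = {A,B,S,T1}  orig:{A,B,S}
  T[2,2] 'a' = {A,B,S,T1}  orig:{A,B,S}
  T[0,1] 'aa' = {S,X2}  orig:{S}
  T[1,2] 'aa' = {S,X2}  orig:{S}
  T[0,2] 'aaa' = {S}

Original NTs in T[0,2] deriving "aaa": ["S"]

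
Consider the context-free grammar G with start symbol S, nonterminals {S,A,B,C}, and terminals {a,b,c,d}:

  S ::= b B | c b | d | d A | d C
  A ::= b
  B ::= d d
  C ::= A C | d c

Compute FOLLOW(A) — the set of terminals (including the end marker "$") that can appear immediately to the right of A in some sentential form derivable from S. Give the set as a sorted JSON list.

Compute FIRST by fixpoint:
iter 1:
  A via A→b: +{b}
  B via B→d d: +{d}
  C via C→A C: +{b}
  C via C→d c: +{d}
  S via S→b B: +{b}
  S via S→c b: +{c}
  S via S→d: +{d}
  FIRST(S)={b,c,d}  FIRST(A)={b}  FIRST(B)={d}  FIRST(C)={b,d}
iter 2: — fixpoint
  FIRST(S)={b,c,d}  FIRST(A)={b}  FIRST(B)={d}  FIRST(C)={b,d}

FOLLOW iteration:
initialize: $ ∈ FOLLOW(S)
pass 1:
  C→A C: FOLLOW(A) ⊇ FIRST(C) = {b,d}; new: +{b,d}
  S→b B: FOLLOW(B) ⊇ FOLLOW(S) ⊇ {$}; new: +{$}
  S→d A: FOLLOW(A) ⊇ FOLLOW(S) ⊇ {$}; new: +{$}
  S→d C: FOLLOW(C) ⊇ FOLLOW(S) ⊇ {$}; new: +{$}
  FOLLOW[S]={$}  FOLLOW[A]={$,b,d}  FOLLOW[B]={$}  FOLLOW[C]={$}
pass 2: (no change)
  FOLLOW[S]={$}  FOLLOW[A]={$,b,d}  FOLLOW[B]={$}  FOLLOW[C]={$}

FOLLOW(A) = ["$", "b", "d"]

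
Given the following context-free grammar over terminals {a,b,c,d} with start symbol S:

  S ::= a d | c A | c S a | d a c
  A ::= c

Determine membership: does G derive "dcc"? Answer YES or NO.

CNF form of G:
  S -> T0 T1 | T1 X4 | T2 A | T2 X3
  A -> c
  T0 -> a
  T1 -> d
  T2 -> c
  X3 -> S T0
  X4 -> T0 T2

CYK fill:
  T[0,0] 'd' = {T1}  orig:{}
  T[1,1] 'c' = {A,T2}  orig:{A}
  T[2,2] 'c' = {A,T2}  orig:{A}
  T[0,1] 'dc' = ∅
  T[1,2] 'cc' = {S}
  T[0,2] 'dcc' = ∅

S ∉ T[0,2] ⇒ NO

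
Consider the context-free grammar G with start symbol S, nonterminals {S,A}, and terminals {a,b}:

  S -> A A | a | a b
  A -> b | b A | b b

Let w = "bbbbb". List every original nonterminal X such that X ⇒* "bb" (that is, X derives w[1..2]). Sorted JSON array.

CNF form of G:
  S -> A A | T1 T0 | a
  A -> T0 A | T0 T0 | b
  T0 -> b
  T1 -> a

Fill CYK table bottom-up, restricted to cells inside w[1..2]:
  T[1,1] 'b' = {A,T0}  orig:{A}
  T[2,2] 'b' = {A,T0}  orig:{A}
  T[1,2] 'bb' = {A,S}

Original NTs in T[1,2] deriving "bb": ["A", "S"]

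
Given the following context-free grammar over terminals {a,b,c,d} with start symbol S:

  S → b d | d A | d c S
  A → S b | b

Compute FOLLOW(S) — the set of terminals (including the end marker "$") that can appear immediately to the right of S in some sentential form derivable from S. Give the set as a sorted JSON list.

Compute FIRST by fixpoint:
[1]
  A via A→b: +{b}
  S via S→b d: +{b}
  S via S→d A: +{d}
  FIRST[S]={b,d}  FIRST[A]={b}
[2]
  A via A→S b: +{d}
  FIRST[S]={b,d}  FIRST[A]={b,d}
[3] (stable)
  FIRST[S]={b,d}  FIRST[A]={b,d}

FOLLOW iteration:
initialize: $ ∈ FOLLOW(S)
[1]
  A→S b: FOLLOW(S) ⊇ FIRST(b) = {b}; new: +{b}
  S→d A: FOLLOW(A) ⊇ FOLLOW(S) ⊇ {$,b}; new: +{$,b}
  FOLLOW(S)={$,b}  FOLLOW(A)={$,b}
[2] (stable)
  FOLLOW(S)={$,b}  FOLLOW(A)={$,b}

FOLLOW(S) = ["$", "b"]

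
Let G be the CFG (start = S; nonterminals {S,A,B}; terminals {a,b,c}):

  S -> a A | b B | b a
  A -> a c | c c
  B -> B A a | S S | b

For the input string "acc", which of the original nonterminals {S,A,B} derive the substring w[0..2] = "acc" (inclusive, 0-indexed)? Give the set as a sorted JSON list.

CNF form of G:
  S -> T0 A | T2 B | T2 T0
  A -> T0 T1 | T1 T1
  B -> B X3 | S S | b
  T0 -> a
  T1 -> c
  T2 -> b
  X3 -> A T0

CYK fill, restricted to cells inside w[0..2]:
  cell(0,0) a: {T0}  orig:{}
  cell(1,1) c: {T1}  orig:{}
  cell(2,2) c: {T1}  orig:{}
  cell(0,1) ac: {A}
  cell(1,2) cc: {A}
  cell(0,2) acc: {S}

Original NTs in T[0,2] deriving "acc": ["S"]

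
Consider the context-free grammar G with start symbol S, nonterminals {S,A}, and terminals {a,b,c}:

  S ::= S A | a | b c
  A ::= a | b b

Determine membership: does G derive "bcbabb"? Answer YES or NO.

Convert to CNF:
  S -> S A | T0 T1 | a
  A -> T0 T0 | a
  T0 -> b
  T1 -> c

CYK fill:
  [0..0]={T0}  "b"  orig:{}
  [1..1]={T1}  "c"  orig:{}
  [2..2]={T0}  "b"  orig:{}
  [3..3]={A,S}  "a"
  [4..4]={T0}  "b"  orig:{}
  [5..5]={T0}  "b"  orig:{}
  [0..1]={S}  "bc"
  [1..2]=∅  "cb"
  [2..3]=∅  "ba"
  [3..4]=∅  "ab"
  [4..5]={A}  "bb"
  [0..2]=∅  "bcb"
  [1..3]=∅  "cba"
  [2..4]=∅  "bab"
  [3..5]={S}  "abb"
  [0..3]=∅  "bcba"
  [1..4]=∅  "cbab"
  [2..5]=∅  "babb"
  [0..4]=∅  "bcbab"
  [1..5]=∅  "cbabb"
  [0..5]=∅  "bcbabb"

S ∉ T[0,5] ⇒ NO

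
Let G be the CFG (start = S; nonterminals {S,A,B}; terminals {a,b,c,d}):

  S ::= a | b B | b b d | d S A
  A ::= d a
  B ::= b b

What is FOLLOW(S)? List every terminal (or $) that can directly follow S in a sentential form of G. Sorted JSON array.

FIRST iteration:
[1]
  A via A→d a: +{d}
  B via B→b b: +{b}
  S via S→a: +{a}
  S via S→b B: +{b}
  S via S→d S A: +{d}
  FIRST[S]={a,b,d}  FIRST[A]={d}  FIRST[B]={b}
[2] done
  FIRST[S]={a,b,d}  FIRST[A]={d}  FIRST[B]={b}

FOLLOW iteration:
FOLLOW(S) := {$}
round 1:
  S→b B: FOLLOW(B) ⊇ FOLLOW(S) ⊇ {$}; new: +{$}
  S→d S A: FOLLOW(S) ⊇ FIRST(A) = {d}; new: +{d}
  S→d S A: FOLLOW(A) ⊇ FOLLOW(S) ⊇ {$,d}; new: +{$,d}
  S: {$,d}  A: {$,d}  B: {$}
round 2:
  S→b B: FOLLOW(B) ⊇ FOLLOW(S) ⊇ {$,d}; new: +{d}
  S: {$,d}  A: {$,d}  B: {$,d}
round 3: (stable)
  S: {$,d}  A: {$,d}  B: {$,d}

FOLLOW(S) = ["$", "d"]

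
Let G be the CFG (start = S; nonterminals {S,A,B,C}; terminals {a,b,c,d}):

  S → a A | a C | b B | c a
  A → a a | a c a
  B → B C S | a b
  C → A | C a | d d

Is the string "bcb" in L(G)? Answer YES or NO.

CNF form of G:
  S -> T0 A | T0 C | T1 T0 | T2 B
  A -> T0 T0 | T0 X4
  B -> B X5 | T0 T2
  C -> C T0 | T0 T0 | T0 X6 | T3 T3
  T0 -> a
  T1 -> c
  T2 -> b
  T3 -> d
  X4 -> T1 T0
  X5 -> C S
  X6 -> T1 T0

CYK fill:
  T[0,0] 'b' = {T2}  orig:{}
  T[1,1] 'c' = {T1}  orig:{}
  T[2,2] 'b' = {T2}  orig:{}
  T[0,1] 'bc' = ∅
  T[1,2] 'cb' = ∅
  T[0,2] 'bcb' = ∅

S ∉ T[0,2] ⇒ NO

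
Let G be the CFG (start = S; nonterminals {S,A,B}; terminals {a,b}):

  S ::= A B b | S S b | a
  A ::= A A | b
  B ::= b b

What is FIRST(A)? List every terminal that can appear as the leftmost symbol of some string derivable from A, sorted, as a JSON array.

FIRST iteration:
pass 1:
  A via A→b: +{b}
  B via B→b b: +{b}
  S via S→A B b: +{b}
  S via S→a: +{a}
  FIRST(S)={a,b}  FIRST(A)={b}  FIRST(B)={b}
pass 2: (no change)
  FIRST(S)={a,b}  FIRST(A)={b}  FIRST(B)={b}

FIRST(A) = ["b"]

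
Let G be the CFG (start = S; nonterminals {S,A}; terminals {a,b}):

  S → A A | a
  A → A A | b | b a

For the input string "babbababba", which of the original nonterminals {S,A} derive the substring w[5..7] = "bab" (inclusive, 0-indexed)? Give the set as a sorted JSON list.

Convert to CNF:
  S -> A A | a
  A -> A A | T0 T1 | b
  T0 -> b
  T1 -> a

CYK fill — only the sub-triangle for w[5..7]:
  [5..5]={A,T0}  "b"  orig:{A}
  [6..6]={S,T1}  "a"  orig:{S}
  [7..7]={A,T0}  "b"  orig:{A}
  [5..6]={A}  "ba"
  [6..7]=∅  "ab"
  [5..7]={A,S}  "bab"

Original NTs in T[5,7] deriving "bab": ["A", "S"]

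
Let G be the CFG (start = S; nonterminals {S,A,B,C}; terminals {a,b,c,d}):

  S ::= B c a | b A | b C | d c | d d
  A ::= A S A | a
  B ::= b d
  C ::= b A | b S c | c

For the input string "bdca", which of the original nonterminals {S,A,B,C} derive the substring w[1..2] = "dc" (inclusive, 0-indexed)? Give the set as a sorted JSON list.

Convert to CNF:
  S -> B X6 | T0 A | T0 C | T1 T1 | T1 T2
  A -> A X4 | a
  B -> T0 T1
  C -> T0 A | T0 X5 | c
  T0 -> b
  T1 -> d
  T2 -> c
  T3 -> a
  X4 -> S A
  X5 -> S T2
  X6 -> T2 T3

CYK fill, restricted to cells inside w[1..2]:
  cell(1,1) d: {T1}  orig:{}
  cell(2,2) c: {C,T2}  orig:{C}
  cell(1,2) dc: {S}

Original NTs in T[1,2] deriving "dc": ["S"]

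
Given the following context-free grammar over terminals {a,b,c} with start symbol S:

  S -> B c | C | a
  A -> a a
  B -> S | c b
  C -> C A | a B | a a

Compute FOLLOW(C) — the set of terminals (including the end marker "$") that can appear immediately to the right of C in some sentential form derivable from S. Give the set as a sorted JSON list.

FIRST sets, iterate to fixpoint:
iter 1:
  A via A→a a: +{a}
  B via B→c b: +{c}
  C via C→a B: +{a}
  S via S→B c: +{c}
  S via S→C: +{a}
  FIRST(S)={a,c}  FIRST(A)={a}  FIRST(B)={c}  FIRST(C)={a}
iter 2:
  B via B→S: +{a}
  FIRST(S)={a,c}  FIRST(A)={a}  FIRST(B)={a,c}  FIRST(C)={a}
iter 3: (stable)
  FIRST(S)={a,c}  FIRST(A)={a}  FIRST(B)={a,c}  FIRST(C)={a}

FOLLOW sets:
FOLLOW(S) := {$}
[1]
  C→C A: FOLLOW(C) ⊇ FIRST(A) = {a}; new: +{a}
  C→C A: FOLLOW(A) ⊇ FOLLOW(C) ⊇ {a}; new: +{a}
  C→a B: FOLLOW(B) ⊇ FOLLOW(C) ⊇ {a}; new: +{a}
  S→B c: FOLLOW(B) ⊇ FIRST(c) = {c}; new: +{c}
  S→C: FOLLOW(C) ⊇ FOLLOW(S) ⊇ {$}; new: +{$}
  S: {$}  A: {a}  B: {a,c}  C: {$,a}
[2]
  B→S: FOLLOW(S) ⊇ FOLLOW(B) ⊇ {a,c}; new: +{a,c}
  C→C A: FOLLOW(A) ⊇ FOLLOW(C) ⊇ {$,a}; new: +{$}
  C→a B: FOLLOW(B) ⊇ FOLLOW(C) ⊇ {$,a}; new: +{$}
  S→C: FOLLOW(C) ⊇ FOLLOW(S) ⊇ {$,a,c}; new: +{c}
  S: {$,a,c}  A: {$,a}  B: {$,a,c}  C: {$,a,c}
[3]
  C→C A: FOLLOW(A) ⊇ FOLLOW(C) ⊇ {$,a,c}; new: +{c}
  S: {$,a,c}  A: {$,a,c}  B: {$,a,c}  C: {$,a,c}
[4] — fixpoint
  S: {$,a,c}  A: {$,a,c}  B: {$,a,c}  C: {$,a,c}

FOLLOW(C) = ["$", "a", "c"]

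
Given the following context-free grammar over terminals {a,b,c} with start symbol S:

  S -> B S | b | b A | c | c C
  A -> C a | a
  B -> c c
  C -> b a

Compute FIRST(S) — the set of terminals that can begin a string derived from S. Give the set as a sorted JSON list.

Compute FIRST by fixpoint:
[1]
  A via A→a: +{a}
  B via B→c c: +{c}
  C via C→b a: +{b}
  S via S→B S: +{c}
  S via S→b: +{b}
  FIRST(S)={b,c}  FIRST(A)={a}  FIRST(B)={c}  FIRST(C)={b}
[2]
  A via A→C a: +{b}
  FIRST(S)={b,c}  FIRST(A)={a,b}  FIRST(B)={c}  FIRST(C)={b}
[3] — fixpoint
  FIRST(S)={b,c}  FIRST(A)={a,b}  FIRST(B)={c}  FIRST(C)={b}

FIRST(S) = ["b", "c"]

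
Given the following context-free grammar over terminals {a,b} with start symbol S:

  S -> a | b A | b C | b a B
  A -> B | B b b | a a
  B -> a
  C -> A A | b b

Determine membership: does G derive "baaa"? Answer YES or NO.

Convert to CNF:
  S -> T0 A | T0 C | T0 X3 | a
  A -> B X2 | T1 T1 | a
  B -> a
  C -> A A | T0 T0
  T0 -> b
  T1 -> a
  X2 -> T0 T0
  X3 -> T1 B

CYK fill:
  [0..0]={T0}  "b"  orig:{}
  [1..1]={A,B,S,T1}  "a"  orig:{A,B,S}
  [2..2]={A,B,S,T1}  "a"  orig:{A,B,S}
  [3..3]={A,B,S,T1}  "a"  orig:{A,B,S}
  [0..1]={S}  "ba"
  [1..2]={A,C,X3}  "aa"  orig:{A,C}
  [2..3]={A,C,X3}  "aa"  orig:{A,C}
  [0..2]={S}  "baa"
  [1..3]={C}  "aaa"
  [0..3]={S}  "baaa"

S ∈ T[0,3] ⇒ YES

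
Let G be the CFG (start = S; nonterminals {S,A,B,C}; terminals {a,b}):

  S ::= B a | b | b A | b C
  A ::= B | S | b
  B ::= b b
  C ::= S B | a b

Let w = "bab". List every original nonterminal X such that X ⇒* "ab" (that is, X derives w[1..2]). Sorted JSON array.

Convert to CNF:
  S -> B T0 | T1 A | T1 C | b
  A -> B T0 | T1 A | T1 C | T1 T1 | b
  B -> T1 T1
  C -> S B | T0 T1
  T0 -> a
  T1 -> b

Fill CYK table bottom-up — only the sub-triangle for w[1..2]:
  [1..1]={T0}  "a"  orig:{}
  [2..2]={A,S,T1}  "b"  orig:{A,S}
  [1..2]={C}  "ab"

Original NTs in T[1,2] deriving "ab": ["C"]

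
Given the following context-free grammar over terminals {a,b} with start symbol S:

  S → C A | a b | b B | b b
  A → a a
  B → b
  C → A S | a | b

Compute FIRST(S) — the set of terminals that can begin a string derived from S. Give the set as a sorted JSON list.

Compute FIRST by fixpoint:
pass 1:
  A via A→a a: +{a}
  B via B→b: +{b}
  C via C→A S: +{a}
  C via C→b: +{b}
  S via S→C A: +{a,b}
  FIRST[S]={a,b}  FIRST[A]={a}  FIRST[B]={b}  FIRST[C]={a,b}
pass 2: (stable)
  FIRST[S]={a,b}  FIRST[A]={a}  FIRST[B]={b}  FIRST[C]={a,b}

FIRST(S) = ["a", "b"]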